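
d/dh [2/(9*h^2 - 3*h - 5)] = 6*(1 - 6*h)/(-9*h^2 + 3*h + 5)^2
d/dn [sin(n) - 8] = cos(n)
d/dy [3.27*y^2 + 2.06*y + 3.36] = 6.54*y + 2.06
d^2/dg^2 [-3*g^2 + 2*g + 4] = -6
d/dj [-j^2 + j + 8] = 1 - 2*j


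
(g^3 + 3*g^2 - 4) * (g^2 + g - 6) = g^5 + 4*g^4 - 3*g^3 - 22*g^2 - 4*g + 24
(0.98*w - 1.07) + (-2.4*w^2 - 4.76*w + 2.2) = -2.4*w^2 - 3.78*w + 1.13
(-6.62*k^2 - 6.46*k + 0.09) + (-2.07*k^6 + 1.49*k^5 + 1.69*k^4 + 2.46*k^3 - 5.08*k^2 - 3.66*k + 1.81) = -2.07*k^6 + 1.49*k^5 + 1.69*k^4 + 2.46*k^3 - 11.7*k^2 - 10.12*k + 1.9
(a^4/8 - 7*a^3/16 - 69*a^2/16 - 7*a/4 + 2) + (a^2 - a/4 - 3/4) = a^4/8 - 7*a^3/16 - 53*a^2/16 - 2*a + 5/4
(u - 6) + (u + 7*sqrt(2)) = 2*u - 6 + 7*sqrt(2)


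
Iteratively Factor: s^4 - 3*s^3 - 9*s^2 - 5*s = (s + 1)*(s^3 - 4*s^2 - 5*s) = (s + 1)^2*(s^2 - 5*s) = s*(s + 1)^2*(s - 5)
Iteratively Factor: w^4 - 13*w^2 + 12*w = (w + 4)*(w^3 - 4*w^2 + 3*w) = w*(w + 4)*(w^2 - 4*w + 3) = w*(w - 1)*(w + 4)*(w - 3)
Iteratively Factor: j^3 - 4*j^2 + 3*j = (j - 1)*(j^2 - 3*j) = (j - 3)*(j - 1)*(j)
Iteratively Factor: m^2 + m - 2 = (m + 2)*(m - 1)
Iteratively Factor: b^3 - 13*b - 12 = (b - 4)*(b^2 + 4*b + 3) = (b - 4)*(b + 1)*(b + 3)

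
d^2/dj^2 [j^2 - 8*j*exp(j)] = -8*j*exp(j) - 16*exp(j) + 2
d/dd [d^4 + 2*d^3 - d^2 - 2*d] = 4*d^3 + 6*d^2 - 2*d - 2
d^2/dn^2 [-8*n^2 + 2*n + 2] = -16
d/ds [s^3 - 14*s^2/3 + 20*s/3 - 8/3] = 3*s^2 - 28*s/3 + 20/3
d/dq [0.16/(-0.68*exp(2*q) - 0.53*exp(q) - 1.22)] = (0.2176*exp(q) + 0.0848)*exp(q)/(0.68*exp(2*q) + 0.53*exp(q) + 1.22)^2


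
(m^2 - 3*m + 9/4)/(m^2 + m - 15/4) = (2*m - 3)/(2*m + 5)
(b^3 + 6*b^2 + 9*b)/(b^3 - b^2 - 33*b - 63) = b/(b - 7)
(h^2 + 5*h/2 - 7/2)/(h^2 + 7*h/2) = (h - 1)/h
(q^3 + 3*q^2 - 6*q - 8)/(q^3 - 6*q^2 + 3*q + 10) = (q + 4)/(q - 5)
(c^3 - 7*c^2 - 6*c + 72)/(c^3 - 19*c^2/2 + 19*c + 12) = 2*(c + 3)/(2*c + 1)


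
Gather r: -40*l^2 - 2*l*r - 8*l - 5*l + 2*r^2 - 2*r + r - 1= -40*l^2 - 13*l + 2*r^2 + r*(-2*l - 1) - 1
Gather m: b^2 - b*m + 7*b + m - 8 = b^2 + 7*b + m*(1 - b) - 8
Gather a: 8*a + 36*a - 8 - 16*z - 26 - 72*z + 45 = 44*a - 88*z + 11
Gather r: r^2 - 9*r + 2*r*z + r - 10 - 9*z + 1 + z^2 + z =r^2 + r*(2*z - 8) + z^2 - 8*z - 9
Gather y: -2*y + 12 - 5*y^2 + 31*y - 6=-5*y^2 + 29*y + 6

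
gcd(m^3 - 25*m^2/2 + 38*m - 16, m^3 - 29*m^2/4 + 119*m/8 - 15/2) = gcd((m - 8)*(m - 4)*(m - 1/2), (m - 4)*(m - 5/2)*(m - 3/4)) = m - 4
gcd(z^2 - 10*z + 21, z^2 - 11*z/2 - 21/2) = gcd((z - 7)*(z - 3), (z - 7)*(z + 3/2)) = z - 7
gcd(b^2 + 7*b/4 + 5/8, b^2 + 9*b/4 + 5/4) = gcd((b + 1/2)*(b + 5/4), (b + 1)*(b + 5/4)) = b + 5/4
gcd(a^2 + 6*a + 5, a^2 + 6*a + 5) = a^2 + 6*a + 5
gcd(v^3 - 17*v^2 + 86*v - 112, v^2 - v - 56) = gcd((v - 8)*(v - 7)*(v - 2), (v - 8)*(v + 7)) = v - 8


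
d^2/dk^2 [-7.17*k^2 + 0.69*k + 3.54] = -14.3400000000000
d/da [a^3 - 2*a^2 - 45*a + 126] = 3*a^2 - 4*a - 45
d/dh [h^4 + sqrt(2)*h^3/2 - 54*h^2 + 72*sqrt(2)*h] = 4*h^3 + 3*sqrt(2)*h^2/2 - 108*h + 72*sqrt(2)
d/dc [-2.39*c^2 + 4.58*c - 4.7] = 4.58 - 4.78*c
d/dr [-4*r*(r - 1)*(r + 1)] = 4 - 12*r^2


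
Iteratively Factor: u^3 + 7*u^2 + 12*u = (u + 4)*(u^2 + 3*u) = (u + 3)*(u + 4)*(u)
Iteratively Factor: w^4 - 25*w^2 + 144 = (w - 3)*(w^3 + 3*w^2 - 16*w - 48) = (w - 3)*(w + 4)*(w^2 - w - 12) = (w - 4)*(w - 3)*(w + 4)*(w + 3)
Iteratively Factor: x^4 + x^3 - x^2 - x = (x)*(x^3 + x^2 - x - 1) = x*(x - 1)*(x^2 + 2*x + 1) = x*(x - 1)*(x + 1)*(x + 1)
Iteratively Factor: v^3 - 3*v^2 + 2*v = (v - 1)*(v^2 - 2*v) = (v - 2)*(v - 1)*(v)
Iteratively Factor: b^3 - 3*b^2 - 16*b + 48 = (b - 3)*(b^2 - 16) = (b - 3)*(b + 4)*(b - 4)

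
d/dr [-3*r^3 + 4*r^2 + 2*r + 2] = -9*r^2 + 8*r + 2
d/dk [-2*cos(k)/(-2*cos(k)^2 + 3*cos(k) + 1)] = 2*(cos(2*k) + 2)*sin(k)/(3*cos(k) - cos(2*k))^2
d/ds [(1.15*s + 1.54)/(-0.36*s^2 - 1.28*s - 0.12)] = (0.414*s^2 + 1.1088*s + 1.8332)/(0.1296*s^4 + 0.9216*s^3 + 1.7248*s^2 + 0.3072*s + 0.0144)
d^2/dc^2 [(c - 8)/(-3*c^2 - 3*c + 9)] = 2*(-(c - 8)*(2*c + 1)^2 + (3*c - 7)*(c^2 + c - 3))/(3*(c^2 + c - 3)^3)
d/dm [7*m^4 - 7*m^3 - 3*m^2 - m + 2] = 28*m^3 - 21*m^2 - 6*m - 1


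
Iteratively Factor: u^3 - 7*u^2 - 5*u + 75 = (u - 5)*(u^2 - 2*u - 15) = (u - 5)^2*(u + 3)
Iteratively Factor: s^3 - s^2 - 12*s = (s - 4)*(s^2 + 3*s) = s*(s - 4)*(s + 3)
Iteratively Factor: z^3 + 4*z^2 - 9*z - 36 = (z + 4)*(z^2 - 9) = (z - 3)*(z + 4)*(z + 3)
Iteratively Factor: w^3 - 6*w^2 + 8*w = (w - 2)*(w^2 - 4*w) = w*(w - 2)*(w - 4)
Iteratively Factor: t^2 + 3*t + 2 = (t + 1)*(t + 2)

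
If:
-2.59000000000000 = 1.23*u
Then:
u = -2.11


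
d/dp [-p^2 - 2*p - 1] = -2*p - 2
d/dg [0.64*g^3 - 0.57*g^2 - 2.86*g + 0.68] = 1.92*g^2 - 1.14*g - 2.86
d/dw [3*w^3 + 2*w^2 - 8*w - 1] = 9*w^2 + 4*w - 8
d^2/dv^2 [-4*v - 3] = 0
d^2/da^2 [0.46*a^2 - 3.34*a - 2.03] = 0.920000000000000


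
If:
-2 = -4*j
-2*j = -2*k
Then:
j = 1/2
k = 1/2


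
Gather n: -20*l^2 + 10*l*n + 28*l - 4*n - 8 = -20*l^2 + 28*l + n*(10*l - 4) - 8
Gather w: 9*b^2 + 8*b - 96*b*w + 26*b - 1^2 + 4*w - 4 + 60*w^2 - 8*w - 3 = 9*b^2 + 34*b + 60*w^2 + w*(-96*b - 4) - 8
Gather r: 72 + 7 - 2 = 77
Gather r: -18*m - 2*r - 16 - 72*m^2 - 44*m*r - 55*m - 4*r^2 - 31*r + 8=-72*m^2 - 73*m - 4*r^2 + r*(-44*m - 33) - 8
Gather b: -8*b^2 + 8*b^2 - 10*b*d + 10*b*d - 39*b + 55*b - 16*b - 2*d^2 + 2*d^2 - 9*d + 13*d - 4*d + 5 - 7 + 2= 0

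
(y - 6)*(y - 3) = y^2 - 9*y + 18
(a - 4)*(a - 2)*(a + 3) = a^3 - 3*a^2 - 10*a + 24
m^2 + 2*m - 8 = (m - 2)*(m + 4)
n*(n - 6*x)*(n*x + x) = n^3*x - 6*n^2*x^2 + n^2*x - 6*n*x^2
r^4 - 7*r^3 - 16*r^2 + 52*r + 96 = (r - 8)*(r - 3)*(r + 2)^2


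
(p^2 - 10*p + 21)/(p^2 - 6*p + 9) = (p - 7)/(p - 3)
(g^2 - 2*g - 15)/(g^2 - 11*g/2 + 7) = 2*(g^2 - 2*g - 15)/(2*g^2 - 11*g + 14)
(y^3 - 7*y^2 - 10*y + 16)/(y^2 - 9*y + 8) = y + 2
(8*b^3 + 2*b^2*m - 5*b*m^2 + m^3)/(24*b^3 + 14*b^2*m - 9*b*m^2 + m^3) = (2*b - m)/(6*b - m)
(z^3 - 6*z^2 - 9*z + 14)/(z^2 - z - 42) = (z^2 + z - 2)/(z + 6)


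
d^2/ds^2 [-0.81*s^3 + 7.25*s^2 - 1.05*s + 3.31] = 14.5 - 4.86*s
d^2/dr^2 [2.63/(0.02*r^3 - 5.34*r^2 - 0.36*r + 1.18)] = ((28.0884 - 0.3156*r)*(0.02*r^3 - 5.34*r^2 - 0.36*r + 1.18) + 2.63*(-0.12*r^2 + 21.36*r + 0.72)*(-0.06*r^2 + 10.68*r + 0.36))/(0.02*r^3 - 5.34*r^2 - 0.36*r + 1.18)^3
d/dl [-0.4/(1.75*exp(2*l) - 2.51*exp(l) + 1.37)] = (1.4*exp(l) - 1.004)*exp(l)/(1.75*exp(2*l) - 2.51*exp(l) + 1.37)^2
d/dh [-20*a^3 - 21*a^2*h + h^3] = -21*a^2 + 3*h^2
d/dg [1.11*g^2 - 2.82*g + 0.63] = 2.22*g - 2.82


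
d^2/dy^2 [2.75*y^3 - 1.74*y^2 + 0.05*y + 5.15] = 16.5*y - 3.48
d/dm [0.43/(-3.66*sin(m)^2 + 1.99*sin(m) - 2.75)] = (3.1476*sin(m) - 0.8557)*cos(m)/(3.66*sin(m)^2 - 1.99*sin(m) + 2.75)^2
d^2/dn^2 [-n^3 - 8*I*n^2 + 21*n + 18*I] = -6*n - 16*I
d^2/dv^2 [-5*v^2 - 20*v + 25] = -10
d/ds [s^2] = 2*s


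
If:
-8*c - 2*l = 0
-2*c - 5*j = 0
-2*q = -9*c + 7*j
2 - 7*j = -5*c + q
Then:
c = -20/19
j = 8/19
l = 80/19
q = -118/19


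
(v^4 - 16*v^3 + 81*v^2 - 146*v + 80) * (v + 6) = v^5 - 10*v^4 - 15*v^3 + 340*v^2 - 796*v + 480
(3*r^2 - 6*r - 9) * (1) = 3*r^2 - 6*r - 9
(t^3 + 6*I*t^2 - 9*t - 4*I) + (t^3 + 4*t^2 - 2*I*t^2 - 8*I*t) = 2*t^3 + 4*t^2 + 4*I*t^2 - 9*t - 8*I*t - 4*I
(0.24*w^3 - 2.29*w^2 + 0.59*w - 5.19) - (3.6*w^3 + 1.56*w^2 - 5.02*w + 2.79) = -3.36*w^3 - 3.85*w^2 + 5.61*w - 7.98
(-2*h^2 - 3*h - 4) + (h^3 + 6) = h^3 - 2*h^2 - 3*h + 2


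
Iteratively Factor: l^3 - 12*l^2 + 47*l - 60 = (l - 3)*(l^2 - 9*l + 20) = (l - 5)*(l - 3)*(l - 4)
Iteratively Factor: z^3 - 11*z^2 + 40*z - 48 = (z - 3)*(z^2 - 8*z + 16) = (z - 4)*(z - 3)*(z - 4)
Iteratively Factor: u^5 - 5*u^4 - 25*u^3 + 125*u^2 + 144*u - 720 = (u - 5)*(u^4 - 25*u^2 + 144) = (u - 5)*(u + 3)*(u^3 - 3*u^2 - 16*u + 48) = (u - 5)*(u - 4)*(u + 3)*(u^2 + u - 12) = (u - 5)*(u - 4)*(u - 3)*(u + 3)*(u + 4)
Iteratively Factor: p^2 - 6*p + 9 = (p - 3)*(p - 3)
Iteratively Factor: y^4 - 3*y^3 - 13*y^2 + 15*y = (y - 5)*(y^3 + 2*y^2 - 3*y) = y*(y - 5)*(y^2 + 2*y - 3) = y*(y - 5)*(y - 1)*(y + 3)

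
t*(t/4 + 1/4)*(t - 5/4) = t^3/4 - t^2/16 - 5*t/16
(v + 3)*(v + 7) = v^2 + 10*v + 21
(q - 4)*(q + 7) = q^2 + 3*q - 28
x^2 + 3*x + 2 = (x + 1)*(x + 2)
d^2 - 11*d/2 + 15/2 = (d - 3)*(d - 5/2)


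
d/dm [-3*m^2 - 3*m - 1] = -6*m - 3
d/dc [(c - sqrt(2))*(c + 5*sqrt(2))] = 2*c + 4*sqrt(2)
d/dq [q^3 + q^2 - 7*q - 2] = 3*q^2 + 2*q - 7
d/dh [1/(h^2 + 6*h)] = 2*(-h - 3)/(h^2*(h + 6)^2)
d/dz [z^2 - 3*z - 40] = 2*z - 3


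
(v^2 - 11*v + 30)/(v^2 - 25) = (v - 6)/(v + 5)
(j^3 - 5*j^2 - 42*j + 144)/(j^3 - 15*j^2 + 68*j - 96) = (j + 6)/(j - 4)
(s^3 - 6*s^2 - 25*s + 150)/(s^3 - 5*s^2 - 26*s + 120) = (s - 5)/(s - 4)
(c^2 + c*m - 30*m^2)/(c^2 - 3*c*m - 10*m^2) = (c + 6*m)/(c + 2*m)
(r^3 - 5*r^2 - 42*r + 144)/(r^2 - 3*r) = r - 2 - 48/r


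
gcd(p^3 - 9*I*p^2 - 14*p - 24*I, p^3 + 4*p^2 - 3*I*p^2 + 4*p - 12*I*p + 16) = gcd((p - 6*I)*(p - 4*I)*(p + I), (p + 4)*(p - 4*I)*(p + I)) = p^2 - 3*I*p + 4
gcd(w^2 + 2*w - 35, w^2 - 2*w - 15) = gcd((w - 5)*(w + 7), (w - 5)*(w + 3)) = w - 5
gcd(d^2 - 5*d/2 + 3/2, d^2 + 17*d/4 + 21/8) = 1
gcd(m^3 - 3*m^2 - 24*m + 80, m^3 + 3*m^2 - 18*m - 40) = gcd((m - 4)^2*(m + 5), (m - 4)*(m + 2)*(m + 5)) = m^2 + m - 20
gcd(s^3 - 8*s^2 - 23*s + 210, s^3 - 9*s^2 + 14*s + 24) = s - 6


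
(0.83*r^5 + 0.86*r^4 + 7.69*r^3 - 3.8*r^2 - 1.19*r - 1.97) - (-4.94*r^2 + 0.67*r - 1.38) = 0.83*r^5 + 0.86*r^4 + 7.69*r^3 + 1.14*r^2 - 1.86*r - 0.59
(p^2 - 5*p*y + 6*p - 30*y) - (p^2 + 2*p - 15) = -5*p*y + 4*p - 30*y + 15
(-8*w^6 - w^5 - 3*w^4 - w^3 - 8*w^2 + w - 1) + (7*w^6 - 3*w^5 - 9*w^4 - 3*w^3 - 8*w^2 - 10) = -w^6 - 4*w^5 - 12*w^4 - 4*w^3 - 16*w^2 + w - 11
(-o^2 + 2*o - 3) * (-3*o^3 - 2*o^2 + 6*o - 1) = 3*o^5 - 4*o^4 - o^3 + 19*o^2 - 20*o + 3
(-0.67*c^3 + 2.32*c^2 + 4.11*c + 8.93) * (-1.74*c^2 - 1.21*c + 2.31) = 1.1658*c^5 - 3.2261*c^4 - 11.5063*c^3 - 15.1521*c^2 - 1.3112*c + 20.6283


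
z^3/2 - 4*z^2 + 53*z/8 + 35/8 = (z/2 + 1/4)*(z - 5)*(z - 7/2)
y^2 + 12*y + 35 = (y + 5)*(y + 7)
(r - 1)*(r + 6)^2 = r^3 + 11*r^2 + 24*r - 36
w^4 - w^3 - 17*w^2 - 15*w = w*(w - 5)*(w + 1)*(w + 3)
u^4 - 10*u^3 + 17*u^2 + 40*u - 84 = (u - 7)*(u - 3)*(u - 2)*(u + 2)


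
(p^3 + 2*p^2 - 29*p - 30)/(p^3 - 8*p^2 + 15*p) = (p^2 + 7*p + 6)/(p*(p - 3))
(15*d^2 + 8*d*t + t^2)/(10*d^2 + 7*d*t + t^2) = (3*d + t)/(2*d + t)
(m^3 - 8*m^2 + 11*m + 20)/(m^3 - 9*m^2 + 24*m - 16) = (m^2 - 4*m - 5)/(m^2 - 5*m + 4)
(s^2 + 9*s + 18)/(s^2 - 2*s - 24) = (s^2 + 9*s + 18)/(s^2 - 2*s - 24)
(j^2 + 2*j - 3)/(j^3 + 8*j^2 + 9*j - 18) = 1/(j + 6)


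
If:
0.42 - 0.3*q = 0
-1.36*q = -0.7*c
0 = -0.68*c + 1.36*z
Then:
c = 2.72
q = 1.40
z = 1.36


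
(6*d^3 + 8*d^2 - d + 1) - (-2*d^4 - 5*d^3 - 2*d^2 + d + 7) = 2*d^4 + 11*d^3 + 10*d^2 - 2*d - 6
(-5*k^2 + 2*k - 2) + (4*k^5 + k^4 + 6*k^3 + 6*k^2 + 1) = 4*k^5 + k^4 + 6*k^3 + k^2 + 2*k - 1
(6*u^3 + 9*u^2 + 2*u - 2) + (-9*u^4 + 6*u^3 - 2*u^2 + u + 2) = -9*u^4 + 12*u^3 + 7*u^2 + 3*u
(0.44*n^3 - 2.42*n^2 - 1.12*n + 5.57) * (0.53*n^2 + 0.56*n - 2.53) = 0.2332*n^5 - 1.0362*n^4 - 3.062*n^3 + 8.4475*n^2 + 5.9528*n - 14.0921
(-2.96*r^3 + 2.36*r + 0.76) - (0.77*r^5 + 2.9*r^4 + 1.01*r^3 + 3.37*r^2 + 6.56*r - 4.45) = -0.77*r^5 - 2.9*r^4 - 3.97*r^3 - 3.37*r^2 - 4.2*r + 5.21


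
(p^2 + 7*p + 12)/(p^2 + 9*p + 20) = (p + 3)/(p + 5)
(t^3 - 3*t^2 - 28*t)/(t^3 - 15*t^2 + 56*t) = (t + 4)/(t - 8)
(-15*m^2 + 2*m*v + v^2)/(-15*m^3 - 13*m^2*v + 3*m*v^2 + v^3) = 1/(m + v)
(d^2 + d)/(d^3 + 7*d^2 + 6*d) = 1/(d + 6)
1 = 1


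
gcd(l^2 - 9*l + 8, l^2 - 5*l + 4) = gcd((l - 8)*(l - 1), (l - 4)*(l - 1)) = l - 1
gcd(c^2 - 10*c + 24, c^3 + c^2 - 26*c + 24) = c - 4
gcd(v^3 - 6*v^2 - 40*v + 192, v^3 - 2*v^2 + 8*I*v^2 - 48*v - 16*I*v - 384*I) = v^2 - 2*v - 48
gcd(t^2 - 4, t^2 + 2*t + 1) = 1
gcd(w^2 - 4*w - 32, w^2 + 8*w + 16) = w + 4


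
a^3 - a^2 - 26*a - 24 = (a - 6)*(a + 1)*(a + 4)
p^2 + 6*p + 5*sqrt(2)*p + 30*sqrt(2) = (p + 6)*(p + 5*sqrt(2))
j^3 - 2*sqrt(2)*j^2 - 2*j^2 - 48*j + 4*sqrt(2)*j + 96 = (j - 2)*(j - 6*sqrt(2))*(j + 4*sqrt(2))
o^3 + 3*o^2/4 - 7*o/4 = o*(o - 1)*(o + 7/4)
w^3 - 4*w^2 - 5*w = w*(w - 5)*(w + 1)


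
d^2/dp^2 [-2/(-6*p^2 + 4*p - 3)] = 8*(-18*p^2 + 12*p + 8*(3*p - 1)^2 - 9)/(6*p^2 - 4*p + 3)^3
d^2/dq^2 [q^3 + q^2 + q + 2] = 6*q + 2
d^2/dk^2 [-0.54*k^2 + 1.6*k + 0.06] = -1.08000000000000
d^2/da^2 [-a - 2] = 0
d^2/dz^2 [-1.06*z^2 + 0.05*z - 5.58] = -2.12000000000000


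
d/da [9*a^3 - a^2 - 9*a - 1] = 27*a^2 - 2*a - 9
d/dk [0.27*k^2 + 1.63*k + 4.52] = 0.54*k + 1.63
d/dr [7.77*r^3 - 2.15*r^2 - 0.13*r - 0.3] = 23.31*r^2 - 4.3*r - 0.13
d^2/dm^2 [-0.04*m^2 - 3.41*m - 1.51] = -0.0800000000000000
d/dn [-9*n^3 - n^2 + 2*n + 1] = -27*n^2 - 2*n + 2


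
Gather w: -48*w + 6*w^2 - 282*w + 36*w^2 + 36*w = 42*w^2 - 294*w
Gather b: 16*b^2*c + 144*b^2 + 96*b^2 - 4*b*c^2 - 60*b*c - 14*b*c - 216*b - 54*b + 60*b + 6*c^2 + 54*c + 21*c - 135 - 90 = b^2*(16*c + 240) + b*(-4*c^2 - 74*c - 210) + 6*c^2 + 75*c - 225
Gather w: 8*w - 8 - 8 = 8*w - 16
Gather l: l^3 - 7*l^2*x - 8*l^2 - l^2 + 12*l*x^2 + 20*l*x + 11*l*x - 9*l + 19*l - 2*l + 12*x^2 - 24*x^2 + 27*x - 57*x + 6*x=l^3 + l^2*(-7*x - 9) + l*(12*x^2 + 31*x + 8) - 12*x^2 - 24*x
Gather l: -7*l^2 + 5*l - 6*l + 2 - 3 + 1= -7*l^2 - l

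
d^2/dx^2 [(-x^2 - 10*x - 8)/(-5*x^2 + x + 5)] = 6*(85*x^3 + 225*x^2 + 210*x + 61)/(125*x^6 - 75*x^5 - 360*x^4 + 149*x^3 + 360*x^2 - 75*x - 125)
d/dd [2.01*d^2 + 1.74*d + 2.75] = 4.02*d + 1.74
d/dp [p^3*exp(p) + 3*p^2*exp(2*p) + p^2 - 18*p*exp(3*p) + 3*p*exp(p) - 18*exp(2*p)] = p^3*exp(p) + 6*p^2*exp(2*p) + 3*p^2*exp(p) - 54*p*exp(3*p) + 6*p*exp(2*p) + 3*p*exp(p) + 2*p - 18*exp(3*p) - 36*exp(2*p) + 3*exp(p)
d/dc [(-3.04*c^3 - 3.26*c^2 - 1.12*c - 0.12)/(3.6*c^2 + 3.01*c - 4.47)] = (-10.944*c^4 - 18.3008*c^3 + 34.9858*c^2 + 30.0084*c + 5.3676)/(12.96*c^4 + 21.672*c^3 - 23.1239*c^2 - 26.9094*c + 19.9809)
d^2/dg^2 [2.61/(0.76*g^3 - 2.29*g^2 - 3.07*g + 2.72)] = ((11.9538 - 11.9016*g)*(0.76*g^3 - 2.29*g^2 - 3.07*g + 2.72) + 2.61*(-4.56*g^2 + 9.16*g + 6.14)*(-2.28*g^2 + 4.58*g + 3.07))/(0.76*g^3 - 2.29*g^2 - 3.07*g + 2.72)^3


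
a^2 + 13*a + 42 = (a + 6)*(a + 7)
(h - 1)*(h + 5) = h^2 + 4*h - 5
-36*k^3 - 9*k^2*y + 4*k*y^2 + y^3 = (-3*k + y)*(3*k + y)*(4*k + y)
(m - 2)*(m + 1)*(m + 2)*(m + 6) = m^4 + 7*m^3 + 2*m^2 - 28*m - 24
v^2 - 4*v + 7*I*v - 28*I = (v - 4)*(v + 7*I)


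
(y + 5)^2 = y^2 + 10*y + 25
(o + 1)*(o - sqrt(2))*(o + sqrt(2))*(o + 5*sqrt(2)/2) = o^4 + o^3 + 5*sqrt(2)*o^3/2 - 2*o^2 + 5*sqrt(2)*o^2/2 - 5*sqrt(2)*o - 2*o - 5*sqrt(2)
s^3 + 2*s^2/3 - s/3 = s*(s - 1/3)*(s + 1)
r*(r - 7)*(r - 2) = r^3 - 9*r^2 + 14*r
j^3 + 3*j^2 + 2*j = j*(j + 1)*(j + 2)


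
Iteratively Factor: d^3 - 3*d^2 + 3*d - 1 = (d - 1)*(d^2 - 2*d + 1) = (d - 1)^2*(d - 1)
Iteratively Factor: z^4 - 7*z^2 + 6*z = (z + 3)*(z^3 - 3*z^2 + 2*z) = (z - 1)*(z + 3)*(z^2 - 2*z) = (z - 2)*(z - 1)*(z + 3)*(z)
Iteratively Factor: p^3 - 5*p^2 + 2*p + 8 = (p - 4)*(p^2 - p - 2) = (p - 4)*(p - 2)*(p + 1)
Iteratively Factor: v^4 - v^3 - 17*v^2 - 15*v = (v + 3)*(v^3 - 4*v^2 - 5*v) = v*(v + 3)*(v^2 - 4*v - 5) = v*(v - 5)*(v + 3)*(v + 1)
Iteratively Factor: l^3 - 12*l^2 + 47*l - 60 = (l - 3)*(l^2 - 9*l + 20) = (l - 4)*(l - 3)*(l - 5)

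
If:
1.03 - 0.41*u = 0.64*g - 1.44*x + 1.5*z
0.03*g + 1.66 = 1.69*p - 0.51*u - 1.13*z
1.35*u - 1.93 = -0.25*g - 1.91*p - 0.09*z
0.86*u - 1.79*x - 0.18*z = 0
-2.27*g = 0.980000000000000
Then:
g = -0.43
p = 1.33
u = -0.42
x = -0.27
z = 0.72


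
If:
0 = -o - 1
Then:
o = -1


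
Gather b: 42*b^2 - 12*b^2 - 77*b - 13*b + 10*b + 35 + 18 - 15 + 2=30*b^2 - 80*b + 40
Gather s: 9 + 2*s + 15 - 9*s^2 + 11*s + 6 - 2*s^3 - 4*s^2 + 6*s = -2*s^3 - 13*s^2 + 19*s + 30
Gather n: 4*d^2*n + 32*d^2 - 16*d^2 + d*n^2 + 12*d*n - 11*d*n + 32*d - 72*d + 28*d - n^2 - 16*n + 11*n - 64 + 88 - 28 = 16*d^2 - 12*d + n^2*(d - 1) + n*(4*d^2 + d - 5) - 4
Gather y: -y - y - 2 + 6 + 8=12 - 2*y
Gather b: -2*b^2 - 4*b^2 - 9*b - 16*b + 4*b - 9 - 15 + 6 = -6*b^2 - 21*b - 18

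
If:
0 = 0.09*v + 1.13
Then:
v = -12.56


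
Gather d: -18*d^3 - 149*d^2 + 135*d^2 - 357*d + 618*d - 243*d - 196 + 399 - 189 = -18*d^3 - 14*d^2 + 18*d + 14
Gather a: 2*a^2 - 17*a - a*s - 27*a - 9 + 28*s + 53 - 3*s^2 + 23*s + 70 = 2*a^2 + a*(-s - 44) - 3*s^2 + 51*s + 114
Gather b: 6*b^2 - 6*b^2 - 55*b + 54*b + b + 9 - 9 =0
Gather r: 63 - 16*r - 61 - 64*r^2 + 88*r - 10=-64*r^2 + 72*r - 8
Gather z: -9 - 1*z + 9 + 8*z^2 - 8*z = 8*z^2 - 9*z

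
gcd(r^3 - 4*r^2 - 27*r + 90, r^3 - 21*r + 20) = r + 5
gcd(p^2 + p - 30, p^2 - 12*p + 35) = p - 5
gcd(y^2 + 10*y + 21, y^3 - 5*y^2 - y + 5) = 1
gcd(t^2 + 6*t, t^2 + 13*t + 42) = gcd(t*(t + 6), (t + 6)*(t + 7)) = t + 6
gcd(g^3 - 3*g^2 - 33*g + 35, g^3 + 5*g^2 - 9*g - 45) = g + 5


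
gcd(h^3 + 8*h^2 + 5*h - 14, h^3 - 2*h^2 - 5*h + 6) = h^2 + h - 2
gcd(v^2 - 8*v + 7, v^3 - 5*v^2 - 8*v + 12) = v - 1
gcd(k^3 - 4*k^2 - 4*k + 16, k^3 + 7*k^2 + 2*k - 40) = k - 2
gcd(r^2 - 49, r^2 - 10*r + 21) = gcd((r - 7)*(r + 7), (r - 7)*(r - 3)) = r - 7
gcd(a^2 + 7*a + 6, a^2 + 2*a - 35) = 1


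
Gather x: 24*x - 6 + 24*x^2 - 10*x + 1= 24*x^2 + 14*x - 5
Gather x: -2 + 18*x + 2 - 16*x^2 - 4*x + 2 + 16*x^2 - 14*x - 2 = 0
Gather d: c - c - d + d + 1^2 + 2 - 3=0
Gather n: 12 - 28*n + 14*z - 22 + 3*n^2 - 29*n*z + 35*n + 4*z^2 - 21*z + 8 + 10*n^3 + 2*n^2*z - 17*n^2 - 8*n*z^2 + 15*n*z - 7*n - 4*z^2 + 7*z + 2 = 10*n^3 + n^2*(2*z - 14) + n*(-8*z^2 - 14*z)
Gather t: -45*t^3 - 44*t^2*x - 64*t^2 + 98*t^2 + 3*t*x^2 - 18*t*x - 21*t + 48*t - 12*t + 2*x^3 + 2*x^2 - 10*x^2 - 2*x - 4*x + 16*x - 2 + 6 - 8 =-45*t^3 + t^2*(34 - 44*x) + t*(3*x^2 - 18*x + 15) + 2*x^3 - 8*x^2 + 10*x - 4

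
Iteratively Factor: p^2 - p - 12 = (p - 4)*(p + 3)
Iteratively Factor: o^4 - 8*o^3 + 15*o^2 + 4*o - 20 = (o - 5)*(o^3 - 3*o^2 + 4) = (o - 5)*(o - 2)*(o^2 - o - 2) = (o - 5)*(o - 2)^2*(o + 1)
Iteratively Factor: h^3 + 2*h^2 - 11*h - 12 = (h + 4)*(h^2 - 2*h - 3) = (h - 3)*(h + 4)*(h + 1)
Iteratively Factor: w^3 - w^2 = (w - 1)*(w^2) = w*(w - 1)*(w)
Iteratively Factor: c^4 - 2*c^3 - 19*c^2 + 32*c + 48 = (c + 4)*(c^3 - 6*c^2 + 5*c + 12) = (c - 3)*(c + 4)*(c^2 - 3*c - 4) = (c - 4)*(c - 3)*(c + 4)*(c + 1)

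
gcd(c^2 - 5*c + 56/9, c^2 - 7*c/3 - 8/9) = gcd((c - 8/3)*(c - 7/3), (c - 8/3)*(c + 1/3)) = c - 8/3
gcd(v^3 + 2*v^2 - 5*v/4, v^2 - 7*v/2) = v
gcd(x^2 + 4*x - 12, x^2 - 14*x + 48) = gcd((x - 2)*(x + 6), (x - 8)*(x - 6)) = 1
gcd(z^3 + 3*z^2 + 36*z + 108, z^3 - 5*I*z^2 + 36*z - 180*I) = z^2 + 36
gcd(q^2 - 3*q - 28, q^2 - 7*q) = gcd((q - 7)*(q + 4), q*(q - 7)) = q - 7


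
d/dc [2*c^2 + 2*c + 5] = 4*c + 2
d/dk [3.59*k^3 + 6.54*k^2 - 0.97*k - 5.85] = 10.77*k^2 + 13.08*k - 0.97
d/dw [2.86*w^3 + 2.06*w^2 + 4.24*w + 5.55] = 8.58*w^2 + 4.12*w + 4.24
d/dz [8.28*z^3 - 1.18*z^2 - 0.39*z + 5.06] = 24.84*z^2 - 2.36*z - 0.39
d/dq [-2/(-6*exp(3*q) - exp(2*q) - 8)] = (-36*exp(q) - 4)*exp(2*q)/(6*exp(3*q) + exp(2*q) + 8)^2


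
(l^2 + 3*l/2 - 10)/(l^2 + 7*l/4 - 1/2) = 2*(2*l^2 + 3*l - 20)/(4*l^2 + 7*l - 2)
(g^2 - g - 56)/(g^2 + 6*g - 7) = (g - 8)/(g - 1)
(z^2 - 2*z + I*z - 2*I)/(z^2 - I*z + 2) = (z - 2)/(z - 2*I)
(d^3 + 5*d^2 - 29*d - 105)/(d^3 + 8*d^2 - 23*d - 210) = (d + 3)/(d + 6)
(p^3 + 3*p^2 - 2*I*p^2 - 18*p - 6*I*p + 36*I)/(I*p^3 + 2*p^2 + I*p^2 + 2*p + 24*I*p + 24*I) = (-I*p^3 + p^2*(-2 - 3*I) + p*(-6 + 18*I) + 36)/(p^3 + p^2*(1 - 2*I) + p*(24 - 2*I) + 24)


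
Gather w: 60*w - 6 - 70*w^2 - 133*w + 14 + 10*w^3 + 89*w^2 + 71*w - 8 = 10*w^3 + 19*w^2 - 2*w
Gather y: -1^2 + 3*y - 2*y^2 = -2*y^2 + 3*y - 1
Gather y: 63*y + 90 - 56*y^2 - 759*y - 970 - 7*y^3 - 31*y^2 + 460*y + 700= -7*y^3 - 87*y^2 - 236*y - 180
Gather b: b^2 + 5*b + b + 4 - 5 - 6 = b^2 + 6*b - 7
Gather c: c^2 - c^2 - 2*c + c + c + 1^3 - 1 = 0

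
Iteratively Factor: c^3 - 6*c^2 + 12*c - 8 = (c - 2)*(c^2 - 4*c + 4) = (c - 2)^2*(c - 2)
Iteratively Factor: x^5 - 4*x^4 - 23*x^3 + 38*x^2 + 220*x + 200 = (x + 2)*(x^4 - 6*x^3 - 11*x^2 + 60*x + 100) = (x + 2)^2*(x^3 - 8*x^2 + 5*x + 50) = (x - 5)*(x + 2)^2*(x^2 - 3*x - 10) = (x - 5)^2*(x + 2)^2*(x + 2)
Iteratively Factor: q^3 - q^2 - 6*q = (q - 3)*(q^2 + 2*q) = q*(q - 3)*(q + 2)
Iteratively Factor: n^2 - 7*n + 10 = (n - 5)*(n - 2)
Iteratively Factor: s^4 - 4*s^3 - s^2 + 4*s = (s - 1)*(s^3 - 3*s^2 - 4*s) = (s - 1)*(s + 1)*(s^2 - 4*s) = s*(s - 1)*(s + 1)*(s - 4)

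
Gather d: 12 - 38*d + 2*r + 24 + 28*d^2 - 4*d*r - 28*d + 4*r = 28*d^2 + d*(-4*r - 66) + 6*r + 36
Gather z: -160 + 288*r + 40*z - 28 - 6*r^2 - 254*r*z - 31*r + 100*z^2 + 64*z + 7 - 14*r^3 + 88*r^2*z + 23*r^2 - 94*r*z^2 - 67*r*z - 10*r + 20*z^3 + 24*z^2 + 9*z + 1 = -14*r^3 + 17*r^2 + 247*r + 20*z^3 + z^2*(124 - 94*r) + z*(88*r^2 - 321*r + 113) - 180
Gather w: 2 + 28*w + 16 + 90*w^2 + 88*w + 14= 90*w^2 + 116*w + 32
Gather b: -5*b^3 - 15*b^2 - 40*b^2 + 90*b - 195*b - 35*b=-5*b^3 - 55*b^2 - 140*b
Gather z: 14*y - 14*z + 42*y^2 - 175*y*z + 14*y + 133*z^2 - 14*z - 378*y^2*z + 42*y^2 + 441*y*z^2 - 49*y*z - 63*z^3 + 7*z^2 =84*y^2 + 28*y - 63*z^3 + z^2*(441*y + 140) + z*(-378*y^2 - 224*y - 28)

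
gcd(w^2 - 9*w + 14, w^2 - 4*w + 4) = w - 2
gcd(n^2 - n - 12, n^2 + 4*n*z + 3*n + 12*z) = n + 3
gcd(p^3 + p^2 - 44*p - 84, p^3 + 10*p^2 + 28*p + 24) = p^2 + 8*p + 12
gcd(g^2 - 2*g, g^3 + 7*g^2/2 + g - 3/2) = 1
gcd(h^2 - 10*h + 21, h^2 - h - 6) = h - 3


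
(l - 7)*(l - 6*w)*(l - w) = l^3 - 7*l^2*w - 7*l^2 + 6*l*w^2 + 49*l*w - 42*w^2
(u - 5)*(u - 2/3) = u^2 - 17*u/3 + 10/3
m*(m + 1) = m^2 + m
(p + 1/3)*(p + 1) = p^2 + 4*p/3 + 1/3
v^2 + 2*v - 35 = (v - 5)*(v + 7)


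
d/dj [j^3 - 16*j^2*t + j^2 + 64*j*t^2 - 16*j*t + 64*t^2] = 3*j^2 - 32*j*t + 2*j + 64*t^2 - 16*t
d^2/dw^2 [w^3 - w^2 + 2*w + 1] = 6*w - 2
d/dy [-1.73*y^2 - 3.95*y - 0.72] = -3.46*y - 3.95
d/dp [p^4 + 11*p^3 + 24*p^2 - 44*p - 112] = 4*p^3 + 33*p^2 + 48*p - 44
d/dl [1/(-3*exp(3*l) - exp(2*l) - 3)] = (9*exp(l) + 2)*exp(2*l)/(3*exp(3*l) + exp(2*l) + 3)^2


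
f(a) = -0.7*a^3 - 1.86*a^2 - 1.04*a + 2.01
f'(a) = -2.1*a^2 - 3.72*a - 1.04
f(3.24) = -44.69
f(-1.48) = 1.74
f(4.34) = -94.76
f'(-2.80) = -7.09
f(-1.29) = 1.76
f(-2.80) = 5.71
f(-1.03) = 1.87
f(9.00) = -668.31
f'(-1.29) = 0.26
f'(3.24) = -35.14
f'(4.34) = -56.74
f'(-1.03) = 0.56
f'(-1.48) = -0.13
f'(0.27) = -2.20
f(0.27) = 1.58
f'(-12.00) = -258.80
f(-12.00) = 956.25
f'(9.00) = -204.62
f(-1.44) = 1.74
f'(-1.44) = -0.04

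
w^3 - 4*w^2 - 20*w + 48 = (w - 6)*(w - 2)*(w + 4)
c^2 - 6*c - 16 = (c - 8)*(c + 2)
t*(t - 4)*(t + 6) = t^3 + 2*t^2 - 24*t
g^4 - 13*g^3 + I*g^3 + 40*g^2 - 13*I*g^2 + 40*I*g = g*(g - 8)*(g - 5)*(g + I)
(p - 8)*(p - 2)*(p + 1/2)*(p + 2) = p^4 - 15*p^3/2 - 8*p^2 + 30*p + 16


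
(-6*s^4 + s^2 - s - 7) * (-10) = 60*s^4 - 10*s^2 + 10*s + 70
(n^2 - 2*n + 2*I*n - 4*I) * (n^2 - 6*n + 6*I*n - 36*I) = n^4 - 8*n^3 + 8*I*n^3 - 64*I*n^2 + 96*n + 96*I*n - 144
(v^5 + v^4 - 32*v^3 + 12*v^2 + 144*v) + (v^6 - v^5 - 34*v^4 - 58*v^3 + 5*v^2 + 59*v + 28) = v^6 - 33*v^4 - 90*v^3 + 17*v^2 + 203*v + 28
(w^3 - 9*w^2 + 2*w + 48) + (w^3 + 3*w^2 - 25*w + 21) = 2*w^3 - 6*w^2 - 23*w + 69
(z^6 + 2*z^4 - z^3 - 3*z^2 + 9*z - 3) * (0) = 0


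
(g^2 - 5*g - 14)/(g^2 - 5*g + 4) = (g^2 - 5*g - 14)/(g^2 - 5*g + 4)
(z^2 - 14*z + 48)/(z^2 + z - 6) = (z^2 - 14*z + 48)/(z^2 + z - 6)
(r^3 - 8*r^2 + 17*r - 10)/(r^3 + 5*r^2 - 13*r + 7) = (r^2 - 7*r + 10)/(r^2 + 6*r - 7)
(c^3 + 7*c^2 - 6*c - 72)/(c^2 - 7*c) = (c^3 + 7*c^2 - 6*c - 72)/(c*(c - 7))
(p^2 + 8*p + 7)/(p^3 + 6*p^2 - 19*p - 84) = (p + 1)/(p^2 - p - 12)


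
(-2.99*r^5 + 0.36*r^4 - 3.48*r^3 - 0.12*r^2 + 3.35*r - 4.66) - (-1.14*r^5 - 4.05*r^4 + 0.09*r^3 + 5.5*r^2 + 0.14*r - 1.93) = -1.85*r^5 + 4.41*r^4 - 3.57*r^3 - 5.62*r^2 + 3.21*r - 2.73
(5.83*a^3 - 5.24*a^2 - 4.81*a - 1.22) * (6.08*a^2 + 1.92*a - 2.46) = 35.4464*a^5 - 20.6656*a^4 - 53.6474*a^3 - 3.7624*a^2 + 9.4902*a + 3.0012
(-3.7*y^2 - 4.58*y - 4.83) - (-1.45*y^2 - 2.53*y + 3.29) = -2.25*y^2 - 2.05*y - 8.12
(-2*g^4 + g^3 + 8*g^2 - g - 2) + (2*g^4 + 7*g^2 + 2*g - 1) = g^3 + 15*g^2 + g - 3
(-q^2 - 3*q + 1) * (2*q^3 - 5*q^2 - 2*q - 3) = -2*q^5 - q^4 + 19*q^3 + 4*q^2 + 7*q - 3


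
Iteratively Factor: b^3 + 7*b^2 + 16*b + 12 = (b + 2)*(b^2 + 5*b + 6) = (b + 2)^2*(b + 3)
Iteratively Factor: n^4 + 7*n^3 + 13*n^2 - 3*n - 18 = (n + 2)*(n^3 + 5*n^2 + 3*n - 9) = (n + 2)*(n + 3)*(n^2 + 2*n - 3) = (n + 2)*(n + 3)^2*(n - 1)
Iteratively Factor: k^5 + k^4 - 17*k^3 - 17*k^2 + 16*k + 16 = (k - 4)*(k^4 + 5*k^3 + 3*k^2 - 5*k - 4) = (k - 4)*(k + 1)*(k^3 + 4*k^2 - k - 4) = (k - 4)*(k - 1)*(k + 1)*(k^2 + 5*k + 4) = (k - 4)*(k - 1)*(k + 1)^2*(k + 4)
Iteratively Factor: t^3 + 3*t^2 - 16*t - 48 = (t - 4)*(t^2 + 7*t + 12) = (t - 4)*(t + 3)*(t + 4)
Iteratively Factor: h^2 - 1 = (h - 1)*(h + 1)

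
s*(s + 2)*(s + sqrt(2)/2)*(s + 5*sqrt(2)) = s^4 + 2*s^3 + 11*sqrt(2)*s^3/2 + 5*s^2 + 11*sqrt(2)*s^2 + 10*s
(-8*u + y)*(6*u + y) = -48*u^2 - 2*u*y + y^2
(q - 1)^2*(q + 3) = q^3 + q^2 - 5*q + 3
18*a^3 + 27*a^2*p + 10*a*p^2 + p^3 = (a + p)*(3*a + p)*(6*a + p)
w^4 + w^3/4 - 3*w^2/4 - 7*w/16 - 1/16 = (w - 1)*(w + 1/4)*(w + 1/2)^2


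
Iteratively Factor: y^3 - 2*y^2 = (y - 2)*(y^2) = y*(y - 2)*(y)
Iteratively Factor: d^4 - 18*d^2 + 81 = (d + 3)*(d^3 - 3*d^2 - 9*d + 27) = (d + 3)^2*(d^2 - 6*d + 9) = (d - 3)*(d + 3)^2*(d - 3)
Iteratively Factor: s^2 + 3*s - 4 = (s + 4)*(s - 1)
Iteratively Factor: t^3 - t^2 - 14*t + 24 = (t - 3)*(t^2 + 2*t - 8) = (t - 3)*(t + 4)*(t - 2)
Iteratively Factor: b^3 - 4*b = (b)*(b^2 - 4) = b*(b + 2)*(b - 2)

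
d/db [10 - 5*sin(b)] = -5*cos(b)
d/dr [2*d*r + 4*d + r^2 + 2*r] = 2*d + 2*r + 2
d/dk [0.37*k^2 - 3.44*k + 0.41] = 0.74*k - 3.44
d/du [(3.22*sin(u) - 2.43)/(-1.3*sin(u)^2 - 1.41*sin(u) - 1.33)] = (4.186*sin(u)^2 - 6.318*sin(u) - 7.7089)*cos(u)/(1.69*sin(u)^4 + 3.666*sin(u)^3 + 5.4461*sin(u)^2 + 3.7506*sin(u) + 1.7689)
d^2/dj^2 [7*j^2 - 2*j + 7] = 14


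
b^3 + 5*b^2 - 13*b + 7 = (b - 1)^2*(b + 7)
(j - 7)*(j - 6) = j^2 - 13*j + 42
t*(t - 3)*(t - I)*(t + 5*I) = t^4 - 3*t^3 + 4*I*t^3 + 5*t^2 - 12*I*t^2 - 15*t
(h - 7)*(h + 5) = h^2 - 2*h - 35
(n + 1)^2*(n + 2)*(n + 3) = n^4 + 7*n^3 + 17*n^2 + 17*n + 6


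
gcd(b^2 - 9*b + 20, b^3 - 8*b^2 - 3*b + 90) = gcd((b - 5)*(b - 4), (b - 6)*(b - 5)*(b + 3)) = b - 5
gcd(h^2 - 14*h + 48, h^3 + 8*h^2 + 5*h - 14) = 1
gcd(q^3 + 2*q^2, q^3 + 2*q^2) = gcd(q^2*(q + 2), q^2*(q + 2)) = q^3 + 2*q^2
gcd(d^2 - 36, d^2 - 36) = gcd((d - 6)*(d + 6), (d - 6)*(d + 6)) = d^2 - 36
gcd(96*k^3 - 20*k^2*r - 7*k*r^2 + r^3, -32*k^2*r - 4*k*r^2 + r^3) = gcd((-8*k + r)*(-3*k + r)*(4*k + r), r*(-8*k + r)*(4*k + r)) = -32*k^2 - 4*k*r + r^2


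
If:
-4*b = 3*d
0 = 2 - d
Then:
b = -3/2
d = 2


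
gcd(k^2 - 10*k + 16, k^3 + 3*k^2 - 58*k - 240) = k - 8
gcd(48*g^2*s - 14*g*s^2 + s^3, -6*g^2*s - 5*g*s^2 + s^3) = -6*g*s + s^2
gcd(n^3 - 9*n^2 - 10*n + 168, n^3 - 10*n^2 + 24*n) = n - 6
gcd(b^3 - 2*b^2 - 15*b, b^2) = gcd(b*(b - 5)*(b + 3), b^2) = b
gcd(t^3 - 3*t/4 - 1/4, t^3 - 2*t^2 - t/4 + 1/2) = t + 1/2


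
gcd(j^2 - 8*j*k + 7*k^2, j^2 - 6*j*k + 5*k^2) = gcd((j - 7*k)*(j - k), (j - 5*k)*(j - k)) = j - k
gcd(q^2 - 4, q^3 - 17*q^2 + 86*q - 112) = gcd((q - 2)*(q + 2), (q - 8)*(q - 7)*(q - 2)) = q - 2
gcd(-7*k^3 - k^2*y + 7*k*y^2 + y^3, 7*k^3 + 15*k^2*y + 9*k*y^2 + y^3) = 7*k^2 + 8*k*y + y^2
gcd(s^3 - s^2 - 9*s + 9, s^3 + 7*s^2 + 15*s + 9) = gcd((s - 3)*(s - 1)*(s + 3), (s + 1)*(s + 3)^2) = s + 3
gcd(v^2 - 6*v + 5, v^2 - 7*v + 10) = v - 5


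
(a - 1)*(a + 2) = a^2 + a - 2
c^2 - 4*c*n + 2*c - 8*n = (c + 2)*(c - 4*n)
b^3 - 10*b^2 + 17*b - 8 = (b - 8)*(b - 1)^2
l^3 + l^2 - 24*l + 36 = (l - 3)*(l - 2)*(l + 6)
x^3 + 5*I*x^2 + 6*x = x*(x - I)*(x + 6*I)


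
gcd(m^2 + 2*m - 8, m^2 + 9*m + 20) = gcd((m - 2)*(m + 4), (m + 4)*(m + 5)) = m + 4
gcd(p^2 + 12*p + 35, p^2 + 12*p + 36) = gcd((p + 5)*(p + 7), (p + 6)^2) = 1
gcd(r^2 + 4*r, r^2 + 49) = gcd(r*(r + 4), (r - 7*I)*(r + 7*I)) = 1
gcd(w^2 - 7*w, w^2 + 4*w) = w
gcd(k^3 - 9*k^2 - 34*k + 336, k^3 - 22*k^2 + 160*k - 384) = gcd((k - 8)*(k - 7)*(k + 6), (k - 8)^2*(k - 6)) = k - 8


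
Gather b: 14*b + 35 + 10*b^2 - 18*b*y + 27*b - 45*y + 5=10*b^2 + b*(41 - 18*y) - 45*y + 40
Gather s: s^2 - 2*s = s^2 - 2*s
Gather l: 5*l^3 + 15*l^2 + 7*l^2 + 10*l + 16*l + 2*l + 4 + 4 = 5*l^3 + 22*l^2 + 28*l + 8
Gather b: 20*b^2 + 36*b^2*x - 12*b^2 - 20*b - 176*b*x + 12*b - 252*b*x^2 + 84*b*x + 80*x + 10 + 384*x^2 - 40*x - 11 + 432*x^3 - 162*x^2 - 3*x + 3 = b^2*(36*x + 8) + b*(-252*x^2 - 92*x - 8) + 432*x^3 + 222*x^2 + 37*x + 2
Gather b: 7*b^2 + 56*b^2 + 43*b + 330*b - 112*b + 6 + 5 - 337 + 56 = 63*b^2 + 261*b - 270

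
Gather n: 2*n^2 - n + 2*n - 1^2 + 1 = 2*n^2 + n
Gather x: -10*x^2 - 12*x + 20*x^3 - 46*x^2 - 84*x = 20*x^3 - 56*x^2 - 96*x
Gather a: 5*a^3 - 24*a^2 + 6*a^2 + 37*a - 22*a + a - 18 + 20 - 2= 5*a^3 - 18*a^2 + 16*a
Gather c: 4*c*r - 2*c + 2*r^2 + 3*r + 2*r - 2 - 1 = c*(4*r - 2) + 2*r^2 + 5*r - 3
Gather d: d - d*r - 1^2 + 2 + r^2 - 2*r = d*(1 - r) + r^2 - 2*r + 1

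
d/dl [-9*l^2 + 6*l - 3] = 6 - 18*l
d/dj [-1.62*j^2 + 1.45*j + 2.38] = 1.45 - 3.24*j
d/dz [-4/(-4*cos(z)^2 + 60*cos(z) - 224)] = (2*cos(z) - 15)*sin(z)/(cos(z)^2 - 15*cos(z) + 56)^2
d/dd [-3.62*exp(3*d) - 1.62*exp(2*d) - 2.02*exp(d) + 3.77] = (-10.86*exp(2*d) - 3.24*exp(d) - 2.02)*exp(d)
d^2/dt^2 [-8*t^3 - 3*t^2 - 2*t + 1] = -48*t - 6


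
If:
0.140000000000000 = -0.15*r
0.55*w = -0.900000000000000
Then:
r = -0.93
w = -1.64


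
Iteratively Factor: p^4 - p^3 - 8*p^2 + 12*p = (p - 2)*(p^3 + p^2 - 6*p) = p*(p - 2)*(p^2 + p - 6) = p*(p - 2)*(p + 3)*(p - 2)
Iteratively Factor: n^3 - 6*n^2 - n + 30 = (n - 5)*(n^2 - n - 6) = (n - 5)*(n - 3)*(n + 2)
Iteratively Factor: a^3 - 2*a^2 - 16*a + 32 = (a - 4)*(a^2 + 2*a - 8) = (a - 4)*(a - 2)*(a + 4)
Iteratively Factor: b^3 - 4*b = (b - 2)*(b^2 + 2*b) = (b - 2)*(b + 2)*(b)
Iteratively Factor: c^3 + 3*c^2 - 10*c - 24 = (c + 4)*(c^2 - c - 6) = (c - 3)*(c + 4)*(c + 2)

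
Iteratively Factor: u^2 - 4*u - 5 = (u + 1)*(u - 5)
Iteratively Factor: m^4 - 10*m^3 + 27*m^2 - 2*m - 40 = (m + 1)*(m^3 - 11*m^2 + 38*m - 40) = (m - 5)*(m + 1)*(m^2 - 6*m + 8) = (m - 5)*(m - 2)*(m + 1)*(m - 4)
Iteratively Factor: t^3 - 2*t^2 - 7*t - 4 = (t + 1)*(t^2 - 3*t - 4) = (t + 1)^2*(t - 4)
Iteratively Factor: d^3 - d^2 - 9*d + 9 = (d - 1)*(d^2 - 9) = (d - 1)*(d + 3)*(d - 3)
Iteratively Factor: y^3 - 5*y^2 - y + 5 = (y - 5)*(y^2 - 1) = (y - 5)*(y + 1)*(y - 1)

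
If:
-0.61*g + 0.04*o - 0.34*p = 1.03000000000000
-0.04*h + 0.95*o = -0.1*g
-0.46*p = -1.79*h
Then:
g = -0.55285145983829*p - 1.67694944301628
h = 0.256983240223464*p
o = 0.0690152374660711*p + 0.176520994001714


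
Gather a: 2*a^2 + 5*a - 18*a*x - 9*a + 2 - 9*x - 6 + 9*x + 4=2*a^2 + a*(-18*x - 4)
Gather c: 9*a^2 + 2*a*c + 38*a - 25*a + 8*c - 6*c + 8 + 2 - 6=9*a^2 + 13*a + c*(2*a + 2) + 4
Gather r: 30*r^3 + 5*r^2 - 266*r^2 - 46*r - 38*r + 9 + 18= 30*r^3 - 261*r^2 - 84*r + 27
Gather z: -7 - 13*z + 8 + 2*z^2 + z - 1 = 2*z^2 - 12*z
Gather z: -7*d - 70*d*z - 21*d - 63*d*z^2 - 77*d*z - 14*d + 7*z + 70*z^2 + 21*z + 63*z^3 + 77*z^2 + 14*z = -42*d + 63*z^3 + z^2*(147 - 63*d) + z*(42 - 147*d)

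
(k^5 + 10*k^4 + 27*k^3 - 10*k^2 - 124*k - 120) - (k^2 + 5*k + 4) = k^5 + 10*k^4 + 27*k^3 - 11*k^2 - 129*k - 124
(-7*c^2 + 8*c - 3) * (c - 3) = -7*c^3 + 29*c^2 - 27*c + 9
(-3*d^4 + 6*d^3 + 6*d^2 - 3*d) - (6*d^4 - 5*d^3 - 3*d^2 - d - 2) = -9*d^4 + 11*d^3 + 9*d^2 - 2*d + 2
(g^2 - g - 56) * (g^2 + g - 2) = g^4 - 59*g^2 - 54*g + 112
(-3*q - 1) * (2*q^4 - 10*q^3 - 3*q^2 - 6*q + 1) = -6*q^5 + 28*q^4 + 19*q^3 + 21*q^2 + 3*q - 1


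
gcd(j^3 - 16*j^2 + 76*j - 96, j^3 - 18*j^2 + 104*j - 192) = j^2 - 14*j + 48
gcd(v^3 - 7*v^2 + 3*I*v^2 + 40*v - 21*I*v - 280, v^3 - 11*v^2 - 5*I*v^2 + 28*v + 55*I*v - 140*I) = v^2 + v*(-7 - 5*I) + 35*I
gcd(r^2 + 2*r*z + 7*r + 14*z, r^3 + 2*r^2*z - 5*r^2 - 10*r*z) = r + 2*z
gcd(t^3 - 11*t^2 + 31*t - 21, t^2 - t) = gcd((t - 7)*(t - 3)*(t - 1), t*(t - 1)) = t - 1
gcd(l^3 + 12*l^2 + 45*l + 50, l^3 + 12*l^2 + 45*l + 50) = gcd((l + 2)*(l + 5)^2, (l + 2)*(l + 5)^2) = l^3 + 12*l^2 + 45*l + 50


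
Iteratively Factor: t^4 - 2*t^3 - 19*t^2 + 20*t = (t - 1)*(t^3 - t^2 - 20*t) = t*(t - 1)*(t^2 - t - 20) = t*(t - 1)*(t + 4)*(t - 5)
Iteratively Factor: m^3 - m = (m - 1)*(m^2 + m) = m*(m - 1)*(m + 1)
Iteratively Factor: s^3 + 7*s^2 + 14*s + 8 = (s + 4)*(s^2 + 3*s + 2) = (s + 1)*(s + 4)*(s + 2)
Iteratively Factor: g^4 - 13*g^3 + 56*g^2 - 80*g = (g - 4)*(g^3 - 9*g^2 + 20*g) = (g - 5)*(g - 4)*(g^2 - 4*g) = g*(g - 5)*(g - 4)*(g - 4)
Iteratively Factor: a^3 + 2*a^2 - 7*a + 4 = (a - 1)*(a^2 + 3*a - 4) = (a - 1)*(a + 4)*(a - 1)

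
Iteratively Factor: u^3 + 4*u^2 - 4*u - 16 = (u - 2)*(u^2 + 6*u + 8) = (u - 2)*(u + 2)*(u + 4)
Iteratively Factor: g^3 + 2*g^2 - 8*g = (g + 4)*(g^2 - 2*g) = g*(g + 4)*(g - 2)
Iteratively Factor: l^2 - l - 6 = (l - 3)*(l + 2)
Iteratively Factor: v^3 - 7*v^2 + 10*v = (v - 2)*(v^2 - 5*v) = (v - 5)*(v - 2)*(v)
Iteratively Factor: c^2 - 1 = (c - 1)*(c + 1)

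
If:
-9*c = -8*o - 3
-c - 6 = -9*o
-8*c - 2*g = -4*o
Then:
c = 75/73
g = -186/73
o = 57/73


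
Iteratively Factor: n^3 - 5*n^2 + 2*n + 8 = (n - 2)*(n^2 - 3*n - 4) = (n - 4)*(n - 2)*(n + 1)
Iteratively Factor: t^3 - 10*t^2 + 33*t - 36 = (t - 3)*(t^2 - 7*t + 12) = (t - 4)*(t - 3)*(t - 3)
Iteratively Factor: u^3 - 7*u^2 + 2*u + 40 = (u - 5)*(u^2 - 2*u - 8) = (u - 5)*(u + 2)*(u - 4)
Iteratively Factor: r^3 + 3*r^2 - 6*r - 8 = (r - 2)*(r^2 + 5*r + 4) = (r - 2)*(r + 4)*(r + 1)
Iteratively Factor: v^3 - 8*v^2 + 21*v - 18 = (v - 3)*(v^2 - 5*v + 6) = (v - 3)*(v - 2)*(v - 3)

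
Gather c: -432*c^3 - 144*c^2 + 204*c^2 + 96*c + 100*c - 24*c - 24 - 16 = -432*c^3 + 60*c^2 + 172*c - 40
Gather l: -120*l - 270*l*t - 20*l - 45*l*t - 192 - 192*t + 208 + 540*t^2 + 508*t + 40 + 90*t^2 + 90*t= l*(-315*t - 140) + 630*t^2 + 406*t + 56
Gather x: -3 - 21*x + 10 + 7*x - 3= 4 - 14*x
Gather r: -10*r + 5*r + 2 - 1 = 1 - 5*r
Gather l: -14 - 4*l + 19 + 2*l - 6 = -2*l - 1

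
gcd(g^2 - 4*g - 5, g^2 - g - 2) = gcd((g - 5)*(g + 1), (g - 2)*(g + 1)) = g + 1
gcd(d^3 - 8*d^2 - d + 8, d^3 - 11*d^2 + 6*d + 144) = d - 8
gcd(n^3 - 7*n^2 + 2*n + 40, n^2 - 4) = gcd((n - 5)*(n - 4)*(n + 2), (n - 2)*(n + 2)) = n + 2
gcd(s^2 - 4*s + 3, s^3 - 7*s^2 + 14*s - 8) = s - 1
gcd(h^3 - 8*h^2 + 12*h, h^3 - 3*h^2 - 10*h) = h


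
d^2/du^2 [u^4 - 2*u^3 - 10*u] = 12*u*(u - 1)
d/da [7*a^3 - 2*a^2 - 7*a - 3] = 21*a^2 - 4*a - 7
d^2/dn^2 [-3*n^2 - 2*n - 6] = -6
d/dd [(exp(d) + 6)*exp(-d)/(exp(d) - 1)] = (-exp(2*d) - 12*exp(d) + 6)*exp(-d)/(exp(2*d) - 2*exp(d) + 1)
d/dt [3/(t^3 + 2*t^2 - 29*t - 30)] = 3*(-3*t^2 - 4*t + 29)/(t^3 + 2*t^2 - 29*t - 30)^2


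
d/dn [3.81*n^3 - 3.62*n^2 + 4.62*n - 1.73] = 11.43*n^2 - 7.24*n + 4.62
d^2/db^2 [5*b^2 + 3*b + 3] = 10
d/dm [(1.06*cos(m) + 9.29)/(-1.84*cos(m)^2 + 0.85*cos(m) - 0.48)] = (-1.9504*cos(m)^2 - 34.1872*cos(m) + 8.4053)*sin(m)/(3.3856*cos(m)^4 - 3.128*cos(m)^3 + 2.4889*cos(m)^2 - 0.816*cos(m) + 0.2304)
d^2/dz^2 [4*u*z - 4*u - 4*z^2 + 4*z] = -8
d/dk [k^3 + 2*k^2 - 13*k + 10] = 3*k^2 + 4*k - 13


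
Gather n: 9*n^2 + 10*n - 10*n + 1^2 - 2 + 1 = 9*n^2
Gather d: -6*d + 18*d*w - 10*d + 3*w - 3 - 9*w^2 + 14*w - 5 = d*(18*w - 16) - 9*w^2 + 17*w - 8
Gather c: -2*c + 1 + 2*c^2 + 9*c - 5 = 2*c^2 + 7*c - 4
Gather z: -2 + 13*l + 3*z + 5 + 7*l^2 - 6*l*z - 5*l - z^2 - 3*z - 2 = 7*l^2 - 6*l*z + 8*l - z^2 + 1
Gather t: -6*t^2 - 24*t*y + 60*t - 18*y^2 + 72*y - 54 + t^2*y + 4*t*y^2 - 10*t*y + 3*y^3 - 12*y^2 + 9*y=t^2*(y - 6) + t*(4*y^2 - 34*y + 60) + 3*y^3 - 30*y^2 + 81*y - 54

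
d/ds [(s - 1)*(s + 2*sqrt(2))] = 2*s - 1 + 2*sqrt(2)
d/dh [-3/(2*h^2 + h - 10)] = 3*(4*h + 1)/(2*h^2 + h - 10)^2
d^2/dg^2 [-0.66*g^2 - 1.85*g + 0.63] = -1.32000000000000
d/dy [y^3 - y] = 3*y^2 - 1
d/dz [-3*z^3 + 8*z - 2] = 8 - 9*z^2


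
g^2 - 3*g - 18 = (g - 6)*(g + 3)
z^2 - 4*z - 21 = (z - 7)*(z + 3)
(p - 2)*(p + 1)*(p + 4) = p^3 + 3*p^2 - 6*p - 8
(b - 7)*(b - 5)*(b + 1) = b^3 - 11*b^2 + 23*b + 35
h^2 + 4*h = h*(h + 4)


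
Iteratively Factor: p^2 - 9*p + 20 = (p - 4)*(p - 5)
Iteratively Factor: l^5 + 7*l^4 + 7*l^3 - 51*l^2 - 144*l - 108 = (l + 3)*(l^4 + 4*l^3 - 5*l^2 - 36*l - 36) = (l + 2)*(l + 3)*(l^3 + 2*l^2 - 9*l - 18) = (l - 3)*(l + 2)*(l + 3)*(l^2 + 5*l + 6) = (l - 3)*(l + 2)*(l + 3)^2*(l + 2)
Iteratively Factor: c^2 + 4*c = (c + 4)*(c)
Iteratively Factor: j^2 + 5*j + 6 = (j + 3)*(j + 2)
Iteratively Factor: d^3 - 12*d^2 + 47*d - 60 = (d - 4)*(d^2 - 8*d + 15) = (d - 5)*(d - 4)*(d - 3)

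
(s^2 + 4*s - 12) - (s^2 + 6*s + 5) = -2*s - 17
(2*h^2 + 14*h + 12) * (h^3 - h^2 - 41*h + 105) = 2*h^5 + 12*h^4 - 84*h^3 - 376*h^2 + 978*h + 1260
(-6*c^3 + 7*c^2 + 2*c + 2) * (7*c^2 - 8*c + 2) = -42*c^5 + 97*c^4 - 54*c^3 + 12*c^2 - 12*c + 4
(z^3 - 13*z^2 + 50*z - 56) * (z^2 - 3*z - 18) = z^5 - 16*z^4 + 71*z^3 + 28*z^2 - 732*z + 1008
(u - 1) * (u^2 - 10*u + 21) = u^3 - 11*u^2 + 31*u - 21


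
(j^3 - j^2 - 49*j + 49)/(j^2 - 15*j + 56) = (j^2 + 6*j - 7)/(j - 8)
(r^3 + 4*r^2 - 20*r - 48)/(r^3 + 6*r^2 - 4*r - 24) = (r - 4)/(r - 2)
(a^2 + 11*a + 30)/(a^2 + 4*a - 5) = (a + 6)/(a - 1)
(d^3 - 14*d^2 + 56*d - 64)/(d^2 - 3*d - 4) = (d^2 - 10*d + 16)/(d + 1)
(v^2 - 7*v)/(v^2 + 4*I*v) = (v - 7)/(v + 4*I)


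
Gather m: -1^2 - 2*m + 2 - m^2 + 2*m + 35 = 36 - m^2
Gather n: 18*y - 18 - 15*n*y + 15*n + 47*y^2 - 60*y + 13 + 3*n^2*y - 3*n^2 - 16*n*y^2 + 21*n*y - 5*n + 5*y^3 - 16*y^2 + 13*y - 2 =n^2*(3*y - 3) + n*(-16*y^2 + 6*y + 10) + 5*y^3 + 31*y^2 - 29*y - 7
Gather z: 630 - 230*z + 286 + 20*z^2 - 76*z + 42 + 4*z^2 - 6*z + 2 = 24*z^2 - 312*z + 960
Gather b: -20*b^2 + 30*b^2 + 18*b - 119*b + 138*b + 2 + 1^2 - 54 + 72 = 10*b^2 + 37*b + 21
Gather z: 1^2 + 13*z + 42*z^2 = 42*z^2 + 13*z + 1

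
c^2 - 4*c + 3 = (c - 3)*(c - 1)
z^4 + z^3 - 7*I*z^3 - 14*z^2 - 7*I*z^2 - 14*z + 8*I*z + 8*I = (z + 1)*(z - 4*I)*(z - 2*I)*(z - I)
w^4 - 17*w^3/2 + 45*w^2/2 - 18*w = w*(w - 4)*(w - 3)*(w - 3/2)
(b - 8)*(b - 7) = b^2 - 15*b + 56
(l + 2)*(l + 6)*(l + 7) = l^3 + 15*l^2 + 68*l + 84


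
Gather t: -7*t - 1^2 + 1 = -7*t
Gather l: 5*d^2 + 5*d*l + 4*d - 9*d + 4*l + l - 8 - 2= 5*d^2 - 5*d + l*(5*d + 5) - 10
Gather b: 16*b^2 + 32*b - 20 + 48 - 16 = 16*b^2 + 32*b + 12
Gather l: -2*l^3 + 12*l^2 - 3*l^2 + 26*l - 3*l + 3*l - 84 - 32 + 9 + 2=-2*l^3 + 9*l^2 + 26*l - 105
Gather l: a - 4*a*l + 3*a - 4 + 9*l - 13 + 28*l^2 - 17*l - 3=4*a + 28*l^2 + l*(-4*a - 8) - 20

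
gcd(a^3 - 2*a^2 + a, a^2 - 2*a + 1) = a^2 - 2*a + 1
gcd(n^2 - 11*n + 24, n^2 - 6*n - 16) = n - 8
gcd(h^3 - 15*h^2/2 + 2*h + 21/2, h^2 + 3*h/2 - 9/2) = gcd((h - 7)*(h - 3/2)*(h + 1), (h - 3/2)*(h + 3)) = h - 3/2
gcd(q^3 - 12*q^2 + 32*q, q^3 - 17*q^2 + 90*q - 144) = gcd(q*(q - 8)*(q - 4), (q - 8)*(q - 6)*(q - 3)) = q - 8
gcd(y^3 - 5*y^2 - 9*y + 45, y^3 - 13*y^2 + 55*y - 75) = y^2 - 8*y + 15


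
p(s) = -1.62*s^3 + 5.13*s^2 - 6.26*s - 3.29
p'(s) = -4.86*s^2 + 10.26*s - 6.26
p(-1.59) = 26.14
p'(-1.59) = -34.86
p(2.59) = -13.24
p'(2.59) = -12.29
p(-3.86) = 190.48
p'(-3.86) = -118.28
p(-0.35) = -0.40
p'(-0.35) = -10.45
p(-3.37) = 138.07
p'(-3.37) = -96.03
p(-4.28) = 244.49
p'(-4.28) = -139.20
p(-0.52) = 1.58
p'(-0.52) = -12.91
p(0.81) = -5.86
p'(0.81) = -1.14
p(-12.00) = 3609.91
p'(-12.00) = -829.22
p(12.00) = -2139.05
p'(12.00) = -582.98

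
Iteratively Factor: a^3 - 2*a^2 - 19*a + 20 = (a - 1)*(a^2 - a - 20) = (a - 1)*(a + 4)*(a - 5)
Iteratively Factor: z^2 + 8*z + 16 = (z + 4)*(z + 4)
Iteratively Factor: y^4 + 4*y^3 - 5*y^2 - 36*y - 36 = (y + 2)*(y^3 + 2*y^2 - 9*y - 18) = (y + 2)*(y + 3)*(y^2 - y - 6) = (y + 2)^2*(y + 3)*(y - 3)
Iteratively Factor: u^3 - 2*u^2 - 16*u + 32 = (u + 4)*(u^2 - 6*u + 8) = (u - 4)*(u + 4)*(u - 2)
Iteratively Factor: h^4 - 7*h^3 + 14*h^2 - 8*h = (h)*(h^3 - 7*h^2 + 14*h - 8) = h*(h - 4)*(h^2 - 3*h + 2) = h*(h - 4)*(h - 2)*(h - 1)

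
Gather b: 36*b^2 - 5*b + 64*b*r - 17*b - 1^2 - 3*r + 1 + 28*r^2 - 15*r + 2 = 36*b^2 + b*(64*r - 22) + 28*r^2 - 18*r + 2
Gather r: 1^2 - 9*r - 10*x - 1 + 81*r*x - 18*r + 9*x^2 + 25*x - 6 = r*(81*x - 27) + 9*x^2 + 15*x - 6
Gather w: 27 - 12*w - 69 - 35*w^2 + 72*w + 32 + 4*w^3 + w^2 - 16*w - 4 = 4*w^3 - 34*w^2 + 44*w - 14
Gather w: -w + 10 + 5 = 15 - w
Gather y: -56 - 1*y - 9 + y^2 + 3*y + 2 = y^2 + 2*y - 63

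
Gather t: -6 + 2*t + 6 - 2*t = 0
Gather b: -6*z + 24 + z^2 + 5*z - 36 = z^2 - z - 12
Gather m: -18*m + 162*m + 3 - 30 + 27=144*m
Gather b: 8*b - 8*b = 0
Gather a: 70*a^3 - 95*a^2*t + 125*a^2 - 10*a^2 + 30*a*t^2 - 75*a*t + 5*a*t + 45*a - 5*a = 70*a^3 + a^2*(115 - 95*t) + a*(30*t^2 - 70*t + 40)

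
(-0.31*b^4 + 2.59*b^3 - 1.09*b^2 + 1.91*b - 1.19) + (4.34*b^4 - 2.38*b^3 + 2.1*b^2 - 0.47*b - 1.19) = 4.03*b^4 + 0.21*b^3 + 1.01*b^2 + 1.44*b - 2.38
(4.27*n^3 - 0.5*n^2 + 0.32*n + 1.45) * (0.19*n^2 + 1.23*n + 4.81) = 0.8113*n^5 + 5.1571*n^4 + 19.9845*n^3 - 1.7359*n^2 + 3.3227*n + 6.9745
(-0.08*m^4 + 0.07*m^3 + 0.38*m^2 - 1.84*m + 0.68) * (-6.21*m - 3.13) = 0.4968*m^5 - 0.1843*m^4 - 2.5789*m^3 + 10.237*m^2 + 1.5364*m - 2.1284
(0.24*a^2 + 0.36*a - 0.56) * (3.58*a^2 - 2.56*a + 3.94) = 0.8592*a^4 + 0.6744*a^3 - 1.9808*a^2 + 2.852*a - 2.2064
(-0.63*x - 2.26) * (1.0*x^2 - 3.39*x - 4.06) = -0.63*x^3 - 0.1243*x^2 + 10.2192*x + 9.1756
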